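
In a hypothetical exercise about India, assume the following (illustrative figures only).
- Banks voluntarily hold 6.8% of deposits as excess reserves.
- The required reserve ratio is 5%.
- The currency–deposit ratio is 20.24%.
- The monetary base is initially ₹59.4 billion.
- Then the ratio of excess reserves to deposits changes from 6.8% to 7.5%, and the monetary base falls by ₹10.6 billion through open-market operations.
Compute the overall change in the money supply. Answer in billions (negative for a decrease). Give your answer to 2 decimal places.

-43.70 billion

Before: m₁ = (1 + 0.2024) / (0.05 + 0.068 + 0.2024) ≈ 3.75281, MB₁ = 59.4, so M₁ = 3.75281 × 59.4 ≈ 222.9169 billion.
After: m₂ = (1 + 0.2024) / (0.05 + 0.075 + 0.2024) ≈ 3.67257, MB₂ = 59.4 − 10.6 = 48.8, so M₂ = 3.67257 × 48.8 ≈ 179.2214 billion.
ΔM = M₂ − M₁ = 179.2214 − 222.9169 = -43.6955 billion.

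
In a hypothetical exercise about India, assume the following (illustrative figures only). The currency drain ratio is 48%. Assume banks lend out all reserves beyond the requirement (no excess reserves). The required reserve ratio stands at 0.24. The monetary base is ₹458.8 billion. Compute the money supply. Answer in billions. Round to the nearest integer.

₹943 billion

The money multiplier is m = (1 + c) / (rr + c) = (1 + 0.48) / (0.24 + 0.48) ≈ 2.0556.
So M = m × MB = 2.0556 × 458.8 ≈ 943.1093 billion.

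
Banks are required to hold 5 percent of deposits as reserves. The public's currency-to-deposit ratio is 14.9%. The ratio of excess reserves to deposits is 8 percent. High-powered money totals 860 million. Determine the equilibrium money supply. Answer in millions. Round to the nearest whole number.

3542 million

The money multiplier is m = (1 + c) / (rr + e + c) = (1 + 0.149) / (0.05 + 0.08 + 0.149) ≈ 4.1183.
So M = m × MB = 4.1183 × 860 = 3541.738 million.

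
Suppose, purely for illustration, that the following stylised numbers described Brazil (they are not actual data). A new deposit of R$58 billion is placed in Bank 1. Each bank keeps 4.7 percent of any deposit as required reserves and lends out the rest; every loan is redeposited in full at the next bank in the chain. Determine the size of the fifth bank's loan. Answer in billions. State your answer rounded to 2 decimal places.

R$45.59 billion

Each bank lends a fraction (1 − rr) = 0.9530 of the deposit it receives, so Bank 5 receives 58·0.9530^4 and lends 58·0.9530^5 ≈ 45.5924 billion.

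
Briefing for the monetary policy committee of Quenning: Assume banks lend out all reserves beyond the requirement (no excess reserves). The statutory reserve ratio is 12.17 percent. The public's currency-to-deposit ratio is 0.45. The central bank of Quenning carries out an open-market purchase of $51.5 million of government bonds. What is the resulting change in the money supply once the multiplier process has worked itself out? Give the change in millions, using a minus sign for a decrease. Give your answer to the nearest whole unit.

$131 million

The money multiplier is m = (1 + c) / (rr + c) = (1 + 0.45) / (0.1217 + 0.45) ≈ 2.5363.
The purchase adds 51.5 million of base, so ΔM = m × ΔMB = 2.5363 × (+51.5) ≈ 130.6195 million.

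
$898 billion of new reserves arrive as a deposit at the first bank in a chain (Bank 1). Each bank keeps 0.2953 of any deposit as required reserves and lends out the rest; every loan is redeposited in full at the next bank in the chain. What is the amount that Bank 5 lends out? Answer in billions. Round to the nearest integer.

Each bank lends a fraction (1 − rr) = 0.7047 of the deposit it receives, so Bank 5 receives 898·0.7047^4 and lends 898·0.7047^5 ≈ 156.0622 billion.

$156 billion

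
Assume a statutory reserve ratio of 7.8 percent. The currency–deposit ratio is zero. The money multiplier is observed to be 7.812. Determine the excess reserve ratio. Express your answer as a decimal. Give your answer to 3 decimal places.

0.050

Using m = 7.812. Since m = (1 + c)/(c + rr + e), the denominator satisfies c + rr + e = (1 + c)/m = (1 + 0) / 7.812 ≈ 0.128008.
With c = 0 and rr = 0.078, the excess reserve ratio is 0.128008 − 0 − 0.078 = 0.050008.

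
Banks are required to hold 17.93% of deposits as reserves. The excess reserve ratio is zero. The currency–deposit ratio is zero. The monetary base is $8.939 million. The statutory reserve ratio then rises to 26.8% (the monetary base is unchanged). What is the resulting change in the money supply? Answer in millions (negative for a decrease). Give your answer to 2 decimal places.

Initially m₁ = 1 / (0.1793) ≈ 5.5772, so M₁ = 5.5772 × 8.939 ≈ 49.8546 million.
After the change m₂ = 1 / (0.268) ≈ 3.7313, so M₂ = 3.7313 × 8.939 ≈ 33.3541 million.
ΔM = M₂ − M₁ = 33.3541 − 49.8546 = -16.5005 million.

-16.50 million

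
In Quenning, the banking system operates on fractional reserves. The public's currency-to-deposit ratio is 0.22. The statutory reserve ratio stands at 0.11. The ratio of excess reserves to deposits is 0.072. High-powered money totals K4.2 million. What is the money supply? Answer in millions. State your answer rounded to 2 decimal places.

K12.75 million

The money multiplier is m = (1 + c) / (rr + e + c) = (1 + 0.22) / (0.11 + 0.072 + 0.22) ≈ 3.0348.
So M = m × MB = 3.0348 × 4.2 ≈ 12.7462 million.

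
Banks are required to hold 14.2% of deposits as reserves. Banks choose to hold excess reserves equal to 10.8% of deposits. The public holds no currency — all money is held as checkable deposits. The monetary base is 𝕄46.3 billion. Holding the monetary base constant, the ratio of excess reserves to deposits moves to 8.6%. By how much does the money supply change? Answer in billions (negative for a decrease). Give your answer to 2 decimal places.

𝕄17.87 billion

Initially m₁ = 1 / (0.142 + 0.108) = 4, so M₁ = 4 × 46.3 = 185.2 billion.
After the change m₂ = 1 / (0.142 + 0.086) ≈ 4.38596, so M₂ = 4.38596 × 46.3 ≈ 203.0699 billion.
ΔM = M₂ − M₁ = 203.0699 − 185.2 = 17.8699 billion.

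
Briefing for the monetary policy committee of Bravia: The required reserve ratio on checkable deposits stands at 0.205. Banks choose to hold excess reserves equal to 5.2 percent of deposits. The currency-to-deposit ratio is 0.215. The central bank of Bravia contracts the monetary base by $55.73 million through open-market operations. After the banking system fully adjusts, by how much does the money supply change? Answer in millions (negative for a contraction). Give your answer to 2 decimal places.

The money multiplier is m = (1 + c) / (rr + e + c) = (1 + 0.215) / (0.205 + 0.052 + 0.215) ≈ 2.57415.
The sale removes 55.73 million of base, so ΔM = m × ΔMB = 2.57415 × (−55.73) ≈ -143.4574 million.

-143.46 million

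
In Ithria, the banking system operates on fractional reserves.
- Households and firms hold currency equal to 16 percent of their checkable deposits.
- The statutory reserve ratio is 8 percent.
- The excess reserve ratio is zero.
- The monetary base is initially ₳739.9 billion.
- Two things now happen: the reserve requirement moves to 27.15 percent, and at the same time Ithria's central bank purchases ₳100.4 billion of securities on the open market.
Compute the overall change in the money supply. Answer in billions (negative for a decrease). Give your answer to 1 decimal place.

Before: m₁ = (1 + 0.16) / (0.08 + 0.16) ≈ 4.83333, MB₁ = 739.9, so M₁ = 4.83333 × 739.9 ≈ 3576.1809 billion.
After: m₂ = (1 + 0.16) / (0.2715 + 0.16) ≈ 2.68830, MB₂ = 739.9 + 100.4 = 840.3, so M₂ = 2.68830 × 840.3 ≈ 2258.9785 billion.
ΔM = M₂ − M₁ = 2258.9785 − 3576.1809 = -1317.2024 billion.

-1317.2 billion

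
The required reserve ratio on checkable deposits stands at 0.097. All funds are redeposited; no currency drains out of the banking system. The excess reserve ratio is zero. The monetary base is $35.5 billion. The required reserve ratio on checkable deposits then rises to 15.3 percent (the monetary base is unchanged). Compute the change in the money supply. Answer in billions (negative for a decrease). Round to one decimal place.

Initially m₁ = 1 / (0.097) ≈ 10.3093, so M₁ = 10.3093 × 35.5 ≈ 365.9802 billion.
After the change m₂ = 1 / (0.153) ≈ 6.5359, so M₂ = 6.5359 × 35.5 ≈ 232.0245 billion.
ΔM = M₂ − M₁ = 232.0245 − 365.9802 = -133.9557 billion.

-134.0 billion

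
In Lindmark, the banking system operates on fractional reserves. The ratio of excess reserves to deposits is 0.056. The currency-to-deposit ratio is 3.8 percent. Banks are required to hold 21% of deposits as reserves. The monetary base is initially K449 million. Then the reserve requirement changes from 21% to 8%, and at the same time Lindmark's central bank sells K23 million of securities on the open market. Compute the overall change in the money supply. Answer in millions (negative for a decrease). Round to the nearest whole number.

Before: m₁ = (1 + 0.038) / (0.21 + 0.056 + 0.038) ≈ 3.4145, MB₁ = 449, so M₁ = 3.4145 × 449 = 1533.1105 million.
After: m₂ = (1 + 0.038) / (0.08 + 0.056 + 0.038) ≈ 5.9655, MB₂ = 449 − 23 = 426, so M₂ = 5.9655 × 426 = 2541.303 million.
ΔM = M₂ − M₁ = 2541.303 − 1533.1105 = 1008.1925 million.

K1008 million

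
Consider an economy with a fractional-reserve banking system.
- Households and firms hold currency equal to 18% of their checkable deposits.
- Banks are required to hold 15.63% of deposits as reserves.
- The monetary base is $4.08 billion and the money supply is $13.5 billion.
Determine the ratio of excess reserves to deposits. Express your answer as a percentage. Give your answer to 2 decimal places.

Using m = M/MB = 13.5/4.08 ≈ 3.308824. Since m = (1 + c)/(c + rr + e), the denominator satisfies c + rr + e = (1 + c)/m = (1 + 0.18) / 3.308824 ≈ 0.356622.
With c = 0.18 and rr = 0.1563, the ratio of excess reserves to deposits is 0.356622 − 0.18 − 0.1563 = 0.020322.

2.03%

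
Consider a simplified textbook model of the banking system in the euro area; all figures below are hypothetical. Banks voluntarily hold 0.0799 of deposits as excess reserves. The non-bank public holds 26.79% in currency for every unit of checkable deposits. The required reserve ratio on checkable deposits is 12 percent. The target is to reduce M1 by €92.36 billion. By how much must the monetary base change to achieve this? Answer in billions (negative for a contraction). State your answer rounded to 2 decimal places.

-34.08 billion

The money multiplier is m = (1 + c) / (rr + e + c) = (1 + 0.2679) / (0.12 + 0.0799 + 0.2679) ≈ 2.71035.
ΔMB = ΔM / m = (−92.36) / 2.71035 ≈ -34.0768 billion.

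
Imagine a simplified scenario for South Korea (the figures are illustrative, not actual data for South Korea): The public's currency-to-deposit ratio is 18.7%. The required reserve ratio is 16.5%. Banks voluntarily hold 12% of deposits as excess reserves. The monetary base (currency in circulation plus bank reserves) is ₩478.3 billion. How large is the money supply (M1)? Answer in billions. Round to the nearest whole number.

₩1203 billion

The money multiplier is m = (1 + c) / (rr + e + c) = (1 + 0.187) / (0.165 + 0.12 + 0.187) ≈ 2.5148.
So M = m × MB = 2.5148 × 478.3 ≈ 1202.8288 billion.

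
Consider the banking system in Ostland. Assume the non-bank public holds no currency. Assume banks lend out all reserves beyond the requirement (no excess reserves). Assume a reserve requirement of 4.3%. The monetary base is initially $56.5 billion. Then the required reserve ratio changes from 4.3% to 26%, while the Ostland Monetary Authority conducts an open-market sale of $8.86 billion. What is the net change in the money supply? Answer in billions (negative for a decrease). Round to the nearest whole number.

Before: m₁ = 1 / (0.043) ≈ 23.2558, MB₁ = 56.5, so M₁ = 23.2558 × 56.5 = 1313.9527 billion.
After: m₂ = 1 / (0.26) ≈ 3.8462, MB₂ = 56.5 − 8.86 = 47.64, so M₂ = 3.8462 × 47.64 ≈ 183.233 billion.
ΔM = M₂ − M₁ = 183.233 − 1313.9527 = -1130.7197 billion.

-1131 billion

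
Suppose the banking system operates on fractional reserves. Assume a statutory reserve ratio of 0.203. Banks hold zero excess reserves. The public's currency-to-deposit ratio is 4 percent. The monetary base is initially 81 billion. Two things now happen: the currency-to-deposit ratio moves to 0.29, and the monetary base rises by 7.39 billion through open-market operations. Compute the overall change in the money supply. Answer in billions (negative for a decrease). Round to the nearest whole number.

-115 billion

Before: m₁ = (1 + 0.04) / (0.203 + 0.04) ≈ 4.2798, MB₁ = 81, so M₁ = 4.2798 × 81 = 346.6638 billion.
After: m₂ = (1 + 0.29) / (0.203 + 0.29) ≈ 2.6166, MB₂ = 81 + 7.39 = 88.39, so M₂ = 2.6166 × 88.39 ≈ 231.2813 billion.
ΔM = M₂ − M₁ = 231.2813 − 346.6638 = -115.3825 billion.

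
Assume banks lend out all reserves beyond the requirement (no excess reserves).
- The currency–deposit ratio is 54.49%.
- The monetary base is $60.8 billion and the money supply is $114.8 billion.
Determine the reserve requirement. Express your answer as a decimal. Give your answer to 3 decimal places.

0.273

Using m = M/MB = 114.8/60.8 ≈ 1.888158. Since m = (1 + c)/(c + rr + e), the denominator satisfies c + rr + e = (1 + c)/m = (1 + 0.5449) / 1.888158 ≈ 0.818205.
With c = 0.5449 and e = 0, the reserve requirement is 0.818205 − 0.5449 − 0 = 0.273305.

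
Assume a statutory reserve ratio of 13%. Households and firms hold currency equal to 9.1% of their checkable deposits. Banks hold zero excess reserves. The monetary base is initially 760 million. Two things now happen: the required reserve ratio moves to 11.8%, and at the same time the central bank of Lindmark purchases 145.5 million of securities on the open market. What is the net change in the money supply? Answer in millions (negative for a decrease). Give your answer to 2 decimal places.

Before: m₁ = (1 + 0.091) / (0.13 + 0.091) ≈ 4.936652, MB₁ = 760, so M₁ = 4.936652 × 760 ≈ 3751.8555 million.
After: m₂ = (1 + 0.091) / (0.118 + 0.091) ≈ 5.220096, MB₂ = 760 + 145.5 = 905.5, so M₂ = 5.220096 × 905.5 ≈ 4726.7969 million.
ΔM = M₂ − M₁ = 4726.7969 − 3751.8555 = 974.9414 million.

974.94 million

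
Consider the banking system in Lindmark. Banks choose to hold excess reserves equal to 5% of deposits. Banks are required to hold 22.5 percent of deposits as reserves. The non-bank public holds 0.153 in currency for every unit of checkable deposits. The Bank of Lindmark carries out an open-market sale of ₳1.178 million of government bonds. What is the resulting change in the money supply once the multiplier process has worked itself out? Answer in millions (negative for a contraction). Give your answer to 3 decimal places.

The money multiplier is m = (1 + c) / (rr + e + c) = (1 + 0.153) / (0.225 + 0.05 + 0.153) ≈ 2.69393.
The sale removes 1.178 million of base, so ΔM = m × ΔMB = 2.69393 × (−1.178) ≈ -3.1734 million.

-3.173 million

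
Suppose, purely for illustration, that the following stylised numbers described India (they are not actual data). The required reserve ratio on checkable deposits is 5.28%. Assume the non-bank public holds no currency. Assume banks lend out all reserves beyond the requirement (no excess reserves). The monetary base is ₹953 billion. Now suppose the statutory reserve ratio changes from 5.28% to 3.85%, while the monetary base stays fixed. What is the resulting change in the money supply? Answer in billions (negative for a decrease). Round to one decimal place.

Initially m₁ = 1 / (0.0528) ≈ 18.93939, so M₁ = 18.93939 × 953 ≈ 18049.2387 billion.
After the change m₂ = 1 / (0.0385) ≈ 25.97403, so M₂ = 25.97403 × 953 ≈ 24753.2506 billion.
ΔM = M₂ − M₁ = 24753.2506 − 18049.2387 = 6704.0119 billion.

₹6704.0 billion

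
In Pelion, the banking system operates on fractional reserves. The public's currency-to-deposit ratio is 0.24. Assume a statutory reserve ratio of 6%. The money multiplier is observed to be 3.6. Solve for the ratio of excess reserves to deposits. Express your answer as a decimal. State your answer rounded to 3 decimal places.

0.044

Using m = 3.6. Since m = (1 + c)/(c + rr + e), the denominator satisfies c + rr + e = (1 + c)/m = (1 + 0.24) / 3.6 ≈ 0.344444.
With c = 0.24 and rr = 0.06, the ratio of excess reserves to deposits is 0.344444 − 0.24 − 0.06 = 0.044444.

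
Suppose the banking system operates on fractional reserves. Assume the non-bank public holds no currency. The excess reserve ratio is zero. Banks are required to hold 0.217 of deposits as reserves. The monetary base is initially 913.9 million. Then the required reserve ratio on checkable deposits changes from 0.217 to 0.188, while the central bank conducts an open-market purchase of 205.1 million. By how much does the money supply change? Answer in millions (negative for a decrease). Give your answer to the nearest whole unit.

1741 million

Before: m₁ = 1 / (0.217) ≈ 4.60829, MB₁ = 913.9, so M₁ = 4.60829 × 913.9 ≈ 4211.5162 million.
After: m₂ = 1 / (0.188) ≈ 5.31915, MB₂ = 913.9 + 205.1 = 1119, so M₂ = 5.31915 × 1119 ≈ 5952.1288 million.
ΔM = M₂ − M₁ = 5952.1288 − 4211.5162 = 1740.6126 million.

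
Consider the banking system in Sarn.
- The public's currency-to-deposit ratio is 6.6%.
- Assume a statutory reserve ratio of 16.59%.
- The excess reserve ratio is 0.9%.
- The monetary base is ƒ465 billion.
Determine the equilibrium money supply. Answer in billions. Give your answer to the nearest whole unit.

The money multiplier is m = (1 + c) / (rr + e + c) = (1 + 0.066) / (0.1659 + 0.009 + 0.066) ≈ 4.4251.
So M = m × MB = 4.4251 × 465 = 2057.6715 billion.

ƒ2058 billion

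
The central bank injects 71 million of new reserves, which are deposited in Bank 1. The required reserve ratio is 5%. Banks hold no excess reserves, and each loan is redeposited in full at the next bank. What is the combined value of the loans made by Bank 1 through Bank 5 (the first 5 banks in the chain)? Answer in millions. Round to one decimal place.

Bank i lends (1 − rr)^i of the original deposit: Bank 1 lends 71·0.9500 = 67.4500, Bank 2 lends 71·0.9500² = 64.0775, and so on.
Summing a geometric series: total = 71·[0.9500·(1 − 0.9500^5) / (1 − 0.9500)] ≈ 305.1695 million.

305.2 million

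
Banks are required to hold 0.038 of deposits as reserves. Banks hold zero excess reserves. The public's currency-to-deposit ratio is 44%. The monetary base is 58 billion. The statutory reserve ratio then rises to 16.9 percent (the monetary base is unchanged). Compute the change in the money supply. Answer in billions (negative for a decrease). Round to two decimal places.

-37.59 billion

Initially m₁ = (1 + 0.44) / (0.038 + 0.44) ≈ 3.01255, so M₁ = 3.01255 × 58 = 174.7279 billion.
After the change m₂ = (1 + 0.44) / (0.169 + 0.44) ≈ 2.36453, so M₂ = 2.36453 × 58 ≈ 137.1427 billion.
ΔM = M₂ − M₁ = 137.1427 − 174.7279 = -37.5852 billion.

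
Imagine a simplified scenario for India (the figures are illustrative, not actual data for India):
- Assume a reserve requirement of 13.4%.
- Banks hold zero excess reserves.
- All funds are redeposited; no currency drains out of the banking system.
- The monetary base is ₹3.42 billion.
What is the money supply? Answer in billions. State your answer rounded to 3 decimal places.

₹25.522 billion

With no currency drain or excess reserves, the money multiplier is m = 1/rr = 1/0.134 ≈ 7.46269.
Money supply M = m × MB = 7.46269 × 3.42 ≈ 25.5224 billion.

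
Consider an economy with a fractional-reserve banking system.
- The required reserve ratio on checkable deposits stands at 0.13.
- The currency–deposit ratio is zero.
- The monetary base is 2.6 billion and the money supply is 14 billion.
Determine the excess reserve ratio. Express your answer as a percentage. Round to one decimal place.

Using m = M/MB = 14/2.6 ≈ 5.384615. Since m = (1 + c)/(c + rr + e), the denominator satisfies c + rr + e = (1 + c)/m = (1 + 0) / 5.384615 ≈ 0.185714.
With c = 0 and rr = 0.13, the excess reserve ratio is 0.185714 − 0 − 0.13 = 0.055714.

5.6%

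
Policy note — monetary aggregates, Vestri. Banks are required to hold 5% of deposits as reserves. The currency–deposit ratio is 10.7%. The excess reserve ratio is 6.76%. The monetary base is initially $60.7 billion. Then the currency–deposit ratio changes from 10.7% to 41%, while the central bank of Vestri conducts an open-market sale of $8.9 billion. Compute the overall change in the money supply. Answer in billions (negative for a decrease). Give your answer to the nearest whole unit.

Before: m₁ = (1 + 0.107) / (0.05 + 0.0676 + 0.107) ≈ 4.9288, MB₁ = 60.7, so M₁ = 4.9288 × 60.7 ≈ 299.1782 billion.
After: m₂ = (1 + 0.41) / (0.05 + 0.0676 + 0.41) ≈ 2.6725, MB₂ = 60.7 − 8.9 = 51.8, so M₂ = 2.6725 × 51.8 = 138.4355 billion.
ΔM = M₂ − M₁ = 138.4355 − 299.1782 = -160.7427 billion.

-161 billion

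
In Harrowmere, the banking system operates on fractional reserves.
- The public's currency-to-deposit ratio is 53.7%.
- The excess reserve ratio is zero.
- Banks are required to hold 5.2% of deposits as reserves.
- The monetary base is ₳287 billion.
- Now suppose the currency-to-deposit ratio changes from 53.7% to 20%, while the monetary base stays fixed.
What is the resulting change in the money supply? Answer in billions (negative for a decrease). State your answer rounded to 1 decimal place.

₳617.7 billion

Initially m₁ = (1 + 0.537) / (0.052 + 0.537) ≈ 2.60951, so M₁ = 2.60951 × 287 ≈ 748.9294 billion.
After the change m₂ = (1 + 0.2) / (0.052 + 0.2) ≈ 4.76190, so M₂ = 4.76190 × 287 = 1366.6653 billion.
ΔM = M₂ − M₁ = 1366.6653 − 748.9294 = 617.7359 billion.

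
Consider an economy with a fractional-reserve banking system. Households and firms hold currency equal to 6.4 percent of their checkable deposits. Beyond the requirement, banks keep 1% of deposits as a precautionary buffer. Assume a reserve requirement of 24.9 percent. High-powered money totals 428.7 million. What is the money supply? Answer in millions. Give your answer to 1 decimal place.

The money multiplier is m = (1 + c) / (rr + e + c) = (1 + 0.064) / (0.249 + 0.01 + 0.064) ≈ 3.29412.
So M = m × MB = 3.29412 × 428.7 ≈ 1412.1892 million.

1412.2 million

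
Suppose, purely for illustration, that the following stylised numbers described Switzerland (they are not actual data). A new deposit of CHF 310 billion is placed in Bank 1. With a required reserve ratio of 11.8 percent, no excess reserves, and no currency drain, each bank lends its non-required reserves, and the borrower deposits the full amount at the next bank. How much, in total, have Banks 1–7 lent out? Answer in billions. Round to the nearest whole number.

CHF 1355 billion

Bank i lends (1 − rr)^i of the original deposit: Bank 1 lends 310·0.8820 = 273.4200, Bank 2 lends 310·0.8820² ≈ 241.1564, and so on.
Summing a geometric series: total = 310·[0.8820·(1 − 0.8820^7) / (1 − 0.8820)] ≈ 1355.0006 billion.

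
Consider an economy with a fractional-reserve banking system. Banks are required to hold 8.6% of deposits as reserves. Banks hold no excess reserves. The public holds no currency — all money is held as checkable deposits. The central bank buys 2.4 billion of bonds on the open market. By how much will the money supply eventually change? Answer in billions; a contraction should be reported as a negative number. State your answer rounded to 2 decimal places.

The simple money multiplier is m = 1/rr = 1/0.086 ≈ 11.6279.
An open-market purchase increases the monetary base by 2.4 billion, so ΔM = m × ΔMB = 11.6279 × 2.4 ≈ 27.907 billion.

27.91 billion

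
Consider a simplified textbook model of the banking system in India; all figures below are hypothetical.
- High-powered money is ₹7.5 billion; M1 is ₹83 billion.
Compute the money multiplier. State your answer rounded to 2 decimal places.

11.07

The money multiplier is m = M / MB = 83 / 7.5 ≈ 11.06667.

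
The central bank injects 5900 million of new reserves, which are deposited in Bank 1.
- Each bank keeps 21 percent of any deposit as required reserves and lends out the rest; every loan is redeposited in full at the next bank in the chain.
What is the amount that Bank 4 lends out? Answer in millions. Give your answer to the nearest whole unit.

Each bank lends a fraction (1 − rr) = 0.7900 of the deposit it receives, so Bank 4 receives 5900·0.7900^3 and lends 5900·0.7900^4 ≈ 2298.0548 million.

2298 million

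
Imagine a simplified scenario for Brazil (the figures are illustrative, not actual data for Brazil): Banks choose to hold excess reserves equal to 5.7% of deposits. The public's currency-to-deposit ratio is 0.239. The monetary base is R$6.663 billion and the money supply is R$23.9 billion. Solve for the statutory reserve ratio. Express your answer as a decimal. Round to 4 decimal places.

0.0494

Using m = M/MB = 23.9/6.663 ≈ 3.586973. Since m = (1 + c)/(c + rr + e), the denominator satisfies c + rr + e = (1 + c)/m = (1 + 0.239) / 3.586973 ≈ 0.345417.
With c = 0.239 and e = 0.057, the statutory reserve ratio is 0.345417 − 0.239 − 0.057 = 0.049417.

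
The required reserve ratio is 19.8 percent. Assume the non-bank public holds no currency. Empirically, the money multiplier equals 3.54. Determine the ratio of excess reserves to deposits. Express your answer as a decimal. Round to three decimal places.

0.084

Using m = 3.54. Since m = (1 + c)/(c + rr + e), the denominator satisfies c + rr + e = (1 + c)/m = (1 + 0) / 3.54 ≈ 0.282486.
With c = 0 and rr = 0.198, the ratio of excess reserves to deposits is 0.282486 − 0 − 0.198 = 0.084486.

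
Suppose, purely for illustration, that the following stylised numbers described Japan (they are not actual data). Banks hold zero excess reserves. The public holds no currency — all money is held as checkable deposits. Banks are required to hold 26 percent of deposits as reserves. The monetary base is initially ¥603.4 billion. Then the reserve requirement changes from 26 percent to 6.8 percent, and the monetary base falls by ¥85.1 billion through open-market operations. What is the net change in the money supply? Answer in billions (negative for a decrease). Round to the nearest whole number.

Before: m₁ = 1 / (0.26) ≈ 3.8462, MB₁ = 603.4, so M₁ = 3.8462 × 603.4 ≈ 2320.7971 billion.
After: m₂ = 1 / (0.068) ≈ 14.7059, MB₂ = 603.4 − 85.1 = 518.3, so M₂ = 14.7059 × 518.3 ≈ 7622.068 billion.
ΔM = M₂ − M₁ = 7622.068 − 2320.7971 = 5301.2709 billion.

¥5301 billion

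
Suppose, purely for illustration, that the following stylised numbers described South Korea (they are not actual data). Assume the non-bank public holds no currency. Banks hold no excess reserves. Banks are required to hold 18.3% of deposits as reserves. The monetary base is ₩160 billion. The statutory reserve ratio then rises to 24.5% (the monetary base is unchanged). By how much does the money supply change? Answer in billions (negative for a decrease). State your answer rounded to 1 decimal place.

Initially m₁ = 1 / (0.183) ≈ 5.46448, so M₁ = 5.46448 × 160 = 874.3168 billion.
After the change m₂ = 1 / (0.245) ≈ 4.08163, so M₂ = 4.08163 × 160 = 653.0608 billion.
ΔM = M₂ − M₁ = 653.0608 − 874.3168 = -221.256 billion.

-221.3 billion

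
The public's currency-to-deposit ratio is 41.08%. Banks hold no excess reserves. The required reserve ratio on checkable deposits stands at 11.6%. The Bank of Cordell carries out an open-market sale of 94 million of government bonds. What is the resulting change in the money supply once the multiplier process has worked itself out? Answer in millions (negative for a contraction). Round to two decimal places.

The money multiplier is m = (1 + c) / (rr + c) = (1 + 0.4108) / (0.116 + 0.4108) ≈ 2.67806.
The sale removes 94 million of base, so ΔM = m × ΔMB = 2.67806 × (−94) ≈ -251.7376 million.

-251.74 million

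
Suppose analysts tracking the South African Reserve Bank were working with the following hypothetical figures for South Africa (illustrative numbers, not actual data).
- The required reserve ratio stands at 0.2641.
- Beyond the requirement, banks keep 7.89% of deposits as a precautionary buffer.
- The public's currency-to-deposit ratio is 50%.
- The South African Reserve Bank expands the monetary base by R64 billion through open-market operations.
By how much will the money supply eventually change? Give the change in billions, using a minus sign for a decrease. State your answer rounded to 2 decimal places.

R113.88 billion

The money multiplier is m = (1 + c) / (rr + e + c) = (1 + 0.5) / (0.2641 + 0.0789 + 0.5) ≈ 1.77936.
The purchase adds 64 billion of base, so ΔM = m × ΔMB = 1.77936 × (+64) ≈ 113.879 billion.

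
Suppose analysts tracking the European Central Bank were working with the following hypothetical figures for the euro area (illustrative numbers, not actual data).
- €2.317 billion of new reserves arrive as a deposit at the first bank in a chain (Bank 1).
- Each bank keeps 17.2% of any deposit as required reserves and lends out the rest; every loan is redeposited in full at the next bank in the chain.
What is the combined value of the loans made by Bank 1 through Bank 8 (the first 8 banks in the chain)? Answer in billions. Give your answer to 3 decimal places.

€8.690 billion

Bank i lends (1 − rr)^i of the original deposit: Bank 1 lends 2.317·0.8280 ≈ 1.9185, Bank 2 lends 2.317·0.8280² ≈ 1.5885, and so on.
Summing a geometric series: total = 2.317·[0.8280·(1 − 0.8280^8) / (1 − 0.8280)] ≈ 8.6898 billion.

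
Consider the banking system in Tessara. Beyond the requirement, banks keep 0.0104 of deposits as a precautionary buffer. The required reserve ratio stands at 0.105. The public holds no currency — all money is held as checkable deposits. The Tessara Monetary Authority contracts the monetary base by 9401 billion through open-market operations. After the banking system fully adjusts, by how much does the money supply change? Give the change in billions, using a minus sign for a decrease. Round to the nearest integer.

The money multiplier is m = 1 / (rr + e) = 1 / (0.105 + 0.0104) ≈ 8.66551.
The sale removes 9401 billion of base, so ΔM = m × ΔMB = 8.66551 × (−9401) ≈ -81464.4595 billion.

-81464 billion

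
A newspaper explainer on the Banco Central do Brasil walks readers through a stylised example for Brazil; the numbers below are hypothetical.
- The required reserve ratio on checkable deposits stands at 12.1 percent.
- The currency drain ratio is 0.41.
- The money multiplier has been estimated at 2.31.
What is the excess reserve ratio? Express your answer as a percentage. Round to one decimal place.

Using m = 2.31. Since m = (1 + c)/(c + rr + e), the denominator satisfies c + rr + e = (1 + c)/m = (1 + 0.41) / 2.31 ≈ 0.610390.
With c = 0.41 and rr = 0.121, the excess reserve ratio is 0.610390 − 0.41 − 0.121 = 0.07939.

7.9%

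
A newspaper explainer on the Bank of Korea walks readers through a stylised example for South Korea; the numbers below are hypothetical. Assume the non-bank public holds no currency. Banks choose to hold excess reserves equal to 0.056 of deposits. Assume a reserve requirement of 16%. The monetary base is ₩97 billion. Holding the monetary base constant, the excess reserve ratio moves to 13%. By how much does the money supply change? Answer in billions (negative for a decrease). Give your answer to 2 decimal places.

Initially m₁ = 1 / (0.16 + 0.056) ≈ 4.62963, so M₁ = 4.62963 × 97 ≈ 449.0741 billion.
After the change m₂ = 1 / (0.16 + 0.13) ≈ 3.44828, so M₂ = 3.44828 × 97 ≈ 334.4832 billion.
ΔM = M₂ − M₁ = 334.4832 − 449.0741 = -114.5909 billion.

-114.59 billion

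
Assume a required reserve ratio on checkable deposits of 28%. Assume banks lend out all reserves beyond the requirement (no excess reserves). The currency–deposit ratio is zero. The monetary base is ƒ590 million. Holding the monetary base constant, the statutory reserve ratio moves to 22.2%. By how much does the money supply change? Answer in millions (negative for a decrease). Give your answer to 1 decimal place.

Initially m₁ = 1 / (0.28) ≈ 3.57143, so M₁ = 3.57143 × 590 = 2107.1437 million.
After the change m₂ = 1 / (0.222) ≈ 4.50450, so M₂ = 4.50450 × 590 = 2657.655 million.
ΔM = M₂ − M₁ = 2657.655 − 2107.1437 = 550.5113 million.

ƒ550.5 million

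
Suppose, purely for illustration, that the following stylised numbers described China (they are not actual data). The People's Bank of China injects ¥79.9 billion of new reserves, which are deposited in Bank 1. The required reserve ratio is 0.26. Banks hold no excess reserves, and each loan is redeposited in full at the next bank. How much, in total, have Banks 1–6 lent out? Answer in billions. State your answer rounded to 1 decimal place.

Bank i lends (1 − rr)^i of the original deposit: Bank 1 lends 79.9·0.7400 = 59.1260, Bank 2 lends 79.9·0.7400² ≈ 43.7532, and so on.
Summing a geometric series: total = 79.9·[0.7400·(1 − 0.7400^6) / (1 − 0.7400)] ≈ 190.0659 billion.

¥190.1 billion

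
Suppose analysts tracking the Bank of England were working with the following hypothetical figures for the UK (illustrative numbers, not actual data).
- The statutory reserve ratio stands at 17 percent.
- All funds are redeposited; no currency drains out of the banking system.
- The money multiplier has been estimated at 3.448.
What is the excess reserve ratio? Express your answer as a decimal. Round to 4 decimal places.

0.1200

Using m = 3.448. Since m = (1 + c)/(c + rr + e), the denominator satisfies c + rr + e = (1 + c)/m = (1 + 0) / 3.448 ≈ 0.290023.
With c = 0 and rr = 0.17, the excess reserve ratio is 0.290023 − 0 − 0.17 = 0.120023.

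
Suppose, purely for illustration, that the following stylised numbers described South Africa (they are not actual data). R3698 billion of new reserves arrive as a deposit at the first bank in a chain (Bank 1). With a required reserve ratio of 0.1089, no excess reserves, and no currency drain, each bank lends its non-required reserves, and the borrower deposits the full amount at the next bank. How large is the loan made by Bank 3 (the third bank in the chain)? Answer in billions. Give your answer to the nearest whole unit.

R2617 billion

Each bank lends a fraction (1 − rr) = 0.8911 of the deposit it receives, so Bank 3 receives 3698·0.8911^2 and lends 3698·0.8911^3 ≈ 2616.6536 billion.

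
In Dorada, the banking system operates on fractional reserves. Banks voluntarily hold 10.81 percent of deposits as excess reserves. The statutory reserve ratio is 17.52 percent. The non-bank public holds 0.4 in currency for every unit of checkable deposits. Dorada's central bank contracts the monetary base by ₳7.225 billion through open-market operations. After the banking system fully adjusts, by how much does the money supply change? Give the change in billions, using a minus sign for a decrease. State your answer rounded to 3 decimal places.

-14.803 billion

The money multiplier is m = (1 + c) / (rr + e + c) = (1 + 0.4) / (0.1752 + 0.1081 + 0.4) ≈ 2.04888.
The sale removes 7.225 billion of base, so ΔM = m × ΔMB = 2.04888 × (−7.225) ≈ -14.8032 billion.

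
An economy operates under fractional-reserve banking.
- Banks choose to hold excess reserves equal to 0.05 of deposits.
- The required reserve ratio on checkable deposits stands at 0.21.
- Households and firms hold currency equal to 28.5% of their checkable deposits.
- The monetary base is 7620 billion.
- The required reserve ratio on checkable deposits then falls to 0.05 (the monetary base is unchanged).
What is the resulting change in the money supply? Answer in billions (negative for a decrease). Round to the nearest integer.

7467 billion

Initially m₁ = (1 + 0.285) / (0.21 + 0.05 + 0.285) ≈ 2.35780, so M₁ = 2.35780 × 7620 = 17966.436 billion.
After the change m₂ = (1 + 0.285) / (0.05 + 0.05 + 0.285) ≈ 3.33766, so M₂ = 3.33766 × 7620 = 25432.9692 billion.
ΔM = M₂ − M₁ = 25432.9692 − 17966.436 = 7466.5332 billion.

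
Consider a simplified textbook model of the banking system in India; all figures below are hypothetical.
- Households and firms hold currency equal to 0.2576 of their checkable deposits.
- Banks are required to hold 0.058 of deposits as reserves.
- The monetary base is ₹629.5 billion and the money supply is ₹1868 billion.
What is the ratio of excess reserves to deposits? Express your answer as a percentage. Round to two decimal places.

Using m = M/MB = 1868/629.5 ≈ 2.967434. Since m = (1 + c)/(c + rr + e), the denominator satisfies c + rr + e = (1 + c)/m = (1 + 0.2576) / 2.967434 ≈ 0.423800.
With c = 0.2576 and rr = 0.058, the ratio of excess reserves to deposits is 0.423800 − 0.2576 − 0.058 = 0.1082.

10.82%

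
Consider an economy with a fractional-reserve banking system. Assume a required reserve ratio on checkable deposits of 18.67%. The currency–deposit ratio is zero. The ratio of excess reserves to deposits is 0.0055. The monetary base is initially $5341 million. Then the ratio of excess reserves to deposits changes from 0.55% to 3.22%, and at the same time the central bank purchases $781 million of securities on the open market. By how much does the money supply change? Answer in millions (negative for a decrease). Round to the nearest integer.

Before: m₁ = 1 / (0.1867 + 0.0055) ≈ 5.20291, MB₁ = 5341, so M₁ = 5.20291 × 5341 ≈ 27788.7423 million.
After: m₂ = 1 / (0.1867 + 0.0322) ≈ 4.56830, MB₂ = 5341 + 781 = 6122, so M₂ = 4.56830 × 6122 = 27967.1326 million.
ΔM = M₂ − M₁ = 27967.1326 − 27788.7423 = 178.3903 million.

$178 million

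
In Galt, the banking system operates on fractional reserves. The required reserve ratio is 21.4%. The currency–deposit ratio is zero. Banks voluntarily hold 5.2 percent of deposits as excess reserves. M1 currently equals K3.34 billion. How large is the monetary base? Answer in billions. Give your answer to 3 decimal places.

The money multiplier is m = 1 / (rr + e) = 1 / (0.214 + 0.052) ≈ 3.75940.
MB = M / m = 3.34 / 3.75940 ≈ 0.8884 billion.

K0.888 billion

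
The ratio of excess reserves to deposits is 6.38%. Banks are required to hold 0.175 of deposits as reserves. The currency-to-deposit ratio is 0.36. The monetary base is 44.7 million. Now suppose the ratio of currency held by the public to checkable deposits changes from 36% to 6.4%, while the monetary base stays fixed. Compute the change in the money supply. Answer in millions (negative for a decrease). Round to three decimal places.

Initially m₁ = (1 + 0.36) / (0.175 + 0.0638 + 0.36) ≈ 2.271209, so M₁ = 2.271209 × 44.7 ≈ 101.523 million.
After the change m₂ = (1 + 0.064) / (0.175 + 0.0638 + 0.064) ≈ 3.513871, so M₂ = 3.513871 × 44.7 ≈ 157.07 million.
ΔM = M₂ − M₁ = 157.07 − 101.523 = 55.547 million.

55.547 million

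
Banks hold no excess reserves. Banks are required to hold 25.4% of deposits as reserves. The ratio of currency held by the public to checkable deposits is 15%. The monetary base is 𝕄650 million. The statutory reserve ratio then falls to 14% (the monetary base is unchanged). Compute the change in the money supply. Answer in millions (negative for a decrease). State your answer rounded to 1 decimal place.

Initially m₁ = (1 + 0.15) / (0.254 + 0.15) ≈ 2.84653, so M₁ = 2.84653 × 650 = 1850.2445 million.
After the change m₂ = (1 + 0.15) / (0.14 + 0.15) ≈ 3.96552, so M₂ = 3.96552 × 650 = 2577.588 million.
ΔM = M₂ − M₁ = 2577.588 − 1850.2445 = 727.3435 million.

𝕄727.3 million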